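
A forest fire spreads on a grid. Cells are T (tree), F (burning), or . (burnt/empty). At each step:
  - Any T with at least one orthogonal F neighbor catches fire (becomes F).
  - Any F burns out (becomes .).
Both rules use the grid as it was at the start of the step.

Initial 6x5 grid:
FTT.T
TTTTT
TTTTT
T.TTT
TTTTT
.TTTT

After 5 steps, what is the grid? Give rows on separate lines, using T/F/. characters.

Step 1: 2 trees catch fire, 1 burn out
  .FT.T
  FTTTT
  TTTTT
  T.TTT
  TTTTT
  .TTTT
Step 2: 3 trees catch fire, 2 burn out
  ..F.T
  .FTTT
  FTTTT
  T.TTT
  TTTTT
  .TTTT
Step 3: 3 trees catch fire, 3 burn out
  ....T
  ..FTT
  .FTTT
  F.TTT
  TTTTT
  .TTTT
Step 4: 3 trees catch fire, 3 burn out
  ....T
  ...FT
  ..FTT
  ..TTT
  FTTTT
  .TTTT
Step 5: 4 trees catch fire, 3 burn out
  ....T
  ....F
  ...FT
  ..FTT
  .FTTT
  .TTTT

....T
....F
...FT
..FTT
.FTTT
.TTTT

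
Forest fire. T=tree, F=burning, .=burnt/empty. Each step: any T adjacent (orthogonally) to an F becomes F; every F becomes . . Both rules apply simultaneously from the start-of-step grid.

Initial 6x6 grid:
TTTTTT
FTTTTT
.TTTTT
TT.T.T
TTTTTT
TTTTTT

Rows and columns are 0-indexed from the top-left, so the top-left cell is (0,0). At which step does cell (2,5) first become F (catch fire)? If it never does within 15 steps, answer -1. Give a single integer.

Step 1: cell (2,5)='T' (+2 fires, +1 burnt)
Step 2: cell (2,5)='T' (+3 fires, +2 burnt)
Step 3: cell (2,5)='T' (+4 fires, +3 burnt)
Step 4: cell (2,5)='T' (+5 fires, +4 burnt)
Step 5: cell (2,5)='T' (+7 fires, +5 burnt)
Step 6: cell (2,5)='F' (+5 fires, +7 burnt)
  -> target ignites at step 6
Step 7: cell (2,5)='.' (+3 fires, +5 burnt)
Step 8: cell (2,5)='.' (+2 fires, +3 burnt)
Step 9: cell (2,5)='.' (+1 fires, +2 burnt)
Step 10: cell (2,5)='.' (+0 fires, +1 burnt)
  fire out at step 10

6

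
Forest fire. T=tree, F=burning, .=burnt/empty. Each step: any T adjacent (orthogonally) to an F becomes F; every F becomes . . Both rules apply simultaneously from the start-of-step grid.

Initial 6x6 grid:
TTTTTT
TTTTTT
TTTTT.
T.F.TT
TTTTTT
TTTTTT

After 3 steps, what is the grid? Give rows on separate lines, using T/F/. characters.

Step 1: 2 trees catch fire, 1 burn out
  TTTTTT
  TTTTTT
  TTFTT.
  T...TT
  TTFTTT
  TTTTTT
Step 2: 6 trees catch fire, 2 burn out
  TTTTTT
  TTFTTT
  TF.FT.
  T...TT
  TF.FTT
  TTFTTT
Step 3: 9 trees catch fire, 6 burn out
  TTFTTT
  TF.FTT
  F...F.
  T...TT
  F...FT
  TF.FTT

TTFTTT
TF.FTT
F...F.
T...TT
F...FT
TF.FTT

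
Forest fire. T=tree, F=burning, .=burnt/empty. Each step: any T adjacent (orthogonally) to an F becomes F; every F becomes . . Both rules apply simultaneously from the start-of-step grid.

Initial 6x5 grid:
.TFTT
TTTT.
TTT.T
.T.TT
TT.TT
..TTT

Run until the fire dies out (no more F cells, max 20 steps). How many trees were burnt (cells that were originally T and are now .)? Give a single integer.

Answer: 13

Derivation:
Step 1: +3 fires, +1 burnt (F count now 3)
Step 2: +4 fires, +3 burnt (F count now 4)
Step 3: +2 fires, +4 burnt (F count now 2)
Step 4: +2 fires, +2 burnt (F count now 2)
Step 5: +1 fires, +2 burnt (F count now 1)
Step 6: +1 fires, +1 burnt (F count now 1)
Step 7: +0 fires, +1 burnt (F count now 0)
Fire out after step 7
Initially T: 21, now '.': 22
Total burnt (originally-T cells now '.'): 13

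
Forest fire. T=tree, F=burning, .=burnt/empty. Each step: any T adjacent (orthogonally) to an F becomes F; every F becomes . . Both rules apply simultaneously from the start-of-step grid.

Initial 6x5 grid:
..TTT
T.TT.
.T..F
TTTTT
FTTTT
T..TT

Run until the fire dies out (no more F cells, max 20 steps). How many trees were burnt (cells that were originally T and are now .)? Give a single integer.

Step 1: +4 fires, +2 burnt (F count now 4)
Step 2: +4 fires, +4 burnt (F count now 4)
Step 3: +4 fires, +4 burnt (F count now 4)
Step 4: +1 fires, +4 burnt (F count now 1)
Step 5: +0 fires, +1 burnt (F count now 0)
Fire out after step 5
Initially T: 19, now '.': 24
Total burnt (originally-T cells now '.'): 13

Answer: 13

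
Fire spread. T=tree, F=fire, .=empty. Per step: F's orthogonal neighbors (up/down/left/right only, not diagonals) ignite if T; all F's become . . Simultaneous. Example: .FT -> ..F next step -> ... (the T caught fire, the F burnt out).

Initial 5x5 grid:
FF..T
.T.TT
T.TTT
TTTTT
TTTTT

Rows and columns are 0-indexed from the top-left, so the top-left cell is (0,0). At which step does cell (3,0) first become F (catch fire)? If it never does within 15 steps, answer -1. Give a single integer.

Step 1: cell (3,0)='T' (+1 fires, +2 burnt)
Step 2: cell (3,0)='T' (+0 fires, +1 burnt)
  fire out at step 2
Target never catches fire within 15 steps

-1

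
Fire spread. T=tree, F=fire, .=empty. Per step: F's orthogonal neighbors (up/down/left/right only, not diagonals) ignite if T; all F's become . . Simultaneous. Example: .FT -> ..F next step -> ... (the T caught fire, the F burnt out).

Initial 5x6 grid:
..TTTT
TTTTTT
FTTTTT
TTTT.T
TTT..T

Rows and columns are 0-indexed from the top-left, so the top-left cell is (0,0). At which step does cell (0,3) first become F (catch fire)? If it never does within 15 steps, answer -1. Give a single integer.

Step 1: cell (0,3)='T' (+3 fires, +1 burnt)
Step 2: cell (0,3)='T' (+4 fires, +3 burnt)
Step 3: cell (0,3)='T' (+4 fires, +4 burnt)
Step 4: cell (0,3)='T' (+5 fires, +4 burnt)
Step 5: cell (0,3)='F' (+3 fires, +5 burnt)
  -> target ignites at step 5
Step 6: cell (0,3)='.' (+3 fires, +3 burnt)
Step 7: cell (0,3)='.' (+2 fires, +3 burnt)
Step 8: cell (0,3)='.' (+0 fires, +2 burnt)
  fire out at step 8

5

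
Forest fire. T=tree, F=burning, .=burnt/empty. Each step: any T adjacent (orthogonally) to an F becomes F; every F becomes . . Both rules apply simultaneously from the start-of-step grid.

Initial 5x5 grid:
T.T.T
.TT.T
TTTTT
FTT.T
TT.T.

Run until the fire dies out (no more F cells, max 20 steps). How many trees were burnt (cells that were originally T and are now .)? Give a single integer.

Step 1: +3 fires, +1 burnt (F count now 3)
Step 2: +3 fires, +3 burnt (F count now 3)
Step 3: +2 fires, +3 burnt (F count now 2)
Step 4: +2 fires, +2 burnt (F count now 2)
Step 5: +2 fires, +2 burnt (F count now 2)
Step 6: +2 fires, +2 burnt (F count now 2)
Step 7: +1 fires, +2 burnt (F count now 1)
Step 8: +0 fires, +1 burnt (F count now 0)
Fire out after step 8
Initially T: 17, now '.': 23
Total burnt (originally-T cells now '.'): 15

Answer: 15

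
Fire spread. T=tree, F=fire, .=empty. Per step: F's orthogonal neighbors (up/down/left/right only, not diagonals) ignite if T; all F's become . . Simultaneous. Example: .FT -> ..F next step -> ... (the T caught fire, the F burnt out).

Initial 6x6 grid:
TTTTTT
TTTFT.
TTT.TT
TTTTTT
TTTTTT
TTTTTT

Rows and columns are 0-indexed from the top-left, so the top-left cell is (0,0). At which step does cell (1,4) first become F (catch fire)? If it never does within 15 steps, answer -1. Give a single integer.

Step 1: cell (1,4)='F' (+3 fires, +1 burnt)
  -> target ignites at step 1
Step 2: cell (1,4)='.' (+5 fires, +3 burnt)
Step 3: cell (1,4)='.' (+7 fires, +5 burnt)
Step 4: cell (1,4)='.' (+7 fires, +7 burnt)
Step 5: cell (1,4)='.' (+6 fires, +7 burnt)
Step 6: cell (1,4)='.' (+4 fires, +6 burnt)
Step 7: cell (1,4)='.' (+1 fires, +4 burnt)
Step 8: cell (1,4)='.' (+0 fires, +1 burnt)
  fire out at step 8

1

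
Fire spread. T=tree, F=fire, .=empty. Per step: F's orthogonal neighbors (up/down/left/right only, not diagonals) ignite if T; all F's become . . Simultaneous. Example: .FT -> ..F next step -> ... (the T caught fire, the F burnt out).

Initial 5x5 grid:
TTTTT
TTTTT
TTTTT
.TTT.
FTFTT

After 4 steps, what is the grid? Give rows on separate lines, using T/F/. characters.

Step 1: 3 trees catch fire, 2 burn out
  TTTTT
  TTTTT
  TTTTT
  .TFT.
  .F.FT
Step 2: 4 trees catch fire, 3 burn out
  TTTTT
  TTTTT
  TTFTT
  .F.F.
  ....F
Step 3: 3 trees catch fire, 4 burn out
  TTTTT
  TTFTT
  TF.FT
  .....
  .....
Step 4: 5 trees catch fire, 3 burn out
  TTFTT
  TF.FT
  F...F
  .....
  .....

TTFTT
TF.FT
F...F
.....
.....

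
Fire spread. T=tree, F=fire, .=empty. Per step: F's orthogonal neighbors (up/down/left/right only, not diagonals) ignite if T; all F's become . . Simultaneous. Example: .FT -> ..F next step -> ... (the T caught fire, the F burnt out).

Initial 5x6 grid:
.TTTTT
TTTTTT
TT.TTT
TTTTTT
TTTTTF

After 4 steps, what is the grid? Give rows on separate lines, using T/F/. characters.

Step 1: 2 trees catch fire, 1 burn out
  .TTTTT
  TTTTTT
  TT.TTT
  TTTTTF
  TTTTF.
Step 2: 3 trees catch fire, 2 burn out
  .TTTTT
  TTTTTT
  TT.TTF
  TTTTF.
  TTTF..
Step 3: 4 trees catch fire, 3 burn out
  .TTTTT
  TTTTTF
  TT.TF.
  TTTF..
  TTF...
Step 4: 5 trees catch fire, 4 burn out
  .TTTTF
  TTTTF.
  TT.F..
  TTF...
  TF....

.TTTTF
TTTTF.
TT.F..
TTF...
TF....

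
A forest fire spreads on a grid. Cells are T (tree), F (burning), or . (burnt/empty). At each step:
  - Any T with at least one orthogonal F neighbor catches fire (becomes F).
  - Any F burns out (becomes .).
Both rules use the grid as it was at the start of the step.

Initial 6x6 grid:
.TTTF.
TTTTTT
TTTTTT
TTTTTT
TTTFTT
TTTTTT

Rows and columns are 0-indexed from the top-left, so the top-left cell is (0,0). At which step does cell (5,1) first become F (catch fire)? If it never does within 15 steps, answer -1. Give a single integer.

Step 1: cell (5,1)='T' (+6 fires, +2 burnt)
Step 2: cell (5,1)='T' (+11 fires, +6 burnt)
Step 3: cell (5,1)='F' (+9 fires, +11 burnt)
  -> target ignites at step 3
Step 4: cell (5,1)='.' (+4 fires, +9 burnt)
Step 5: cell (5,1)='.' (+2 fires, +4 burnt)
Step 6: cell (5,1)='.' (+0 fires, +2 burnt)
  fire out at step 6

3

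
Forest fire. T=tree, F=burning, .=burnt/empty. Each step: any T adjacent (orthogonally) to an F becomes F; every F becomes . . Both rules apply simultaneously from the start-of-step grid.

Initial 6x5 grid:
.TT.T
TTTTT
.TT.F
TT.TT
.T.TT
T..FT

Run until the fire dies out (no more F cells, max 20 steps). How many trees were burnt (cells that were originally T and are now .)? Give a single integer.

Step 1: +4 fires, +2 burnt (F count now 4)
Step 2: +4 fires, +4 burnt (F count now 4)
Step 3: +1 fires, +4 burnt (F count now 1)
Step 4: +3 fires, +1 burnt (F count now 3)
Step 5: +3 fires, +3 burnt (F count now 3)
Step 6: +1 fires, +3 burnt (F count now 1)
Step 7: +2 fires, +1 burnt (F count now 2)
Step 8: +0 fires, +2 burnt (F count now 0)
Fire out after step 8
Initially T: 19, now '.': 29
Total burnt (originally-T cells now '.'): 18

Answer: 18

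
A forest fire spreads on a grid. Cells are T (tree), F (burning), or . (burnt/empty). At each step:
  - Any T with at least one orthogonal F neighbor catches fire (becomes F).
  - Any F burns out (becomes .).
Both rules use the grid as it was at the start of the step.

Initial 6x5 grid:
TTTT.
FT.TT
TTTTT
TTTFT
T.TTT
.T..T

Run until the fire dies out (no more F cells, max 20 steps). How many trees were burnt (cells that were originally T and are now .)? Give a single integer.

Step 1: +7 fires, +2 burnt (F count now 7)
Step 2: +9 fires, +7 burnt (F count now 9)
Step 3: +5 fires, +9 burnt (F count now 5)
Step 4: +0 fires, +5 burnt (F count now 0)
Fire out after step 4
Initially T: 22, now '.': 29
Total burnt (originally-T cells now '.'): 21

Answer: 21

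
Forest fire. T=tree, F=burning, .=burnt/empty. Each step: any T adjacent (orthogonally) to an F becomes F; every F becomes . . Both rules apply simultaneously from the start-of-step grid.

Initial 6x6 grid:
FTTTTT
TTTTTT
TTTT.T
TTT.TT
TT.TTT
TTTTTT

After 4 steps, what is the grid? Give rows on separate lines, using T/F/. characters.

Step 1: 2 trees catch fire, 1 burn out
  .FTTTT
  FTTTTT
  TTTT.T
  TTT.TT
  TT.TTT
  TTTTTT
Step 2: 3 trees catch fire, 2 burn out
  ..FTTT
  .FTTTT
  FTTT.T
  TTT.TT
  TT.TTT
  TTTTTT
Step 3: 4 trees catch fire, 3 burn out
  ...FTT
  ..FTTT
  .FTT.T
  FTT.TT
  TT.TTT
  TTTTTT
Step 4: 5 trees catch fire, 4 burn out
  ....FT
  ...FTT
  ..FT.T
  .FT.TT
  FT.TTT
  TTTTTT

....FT
...FTT
..FT.T
.FT.TT
FT.TTT
TTTTTT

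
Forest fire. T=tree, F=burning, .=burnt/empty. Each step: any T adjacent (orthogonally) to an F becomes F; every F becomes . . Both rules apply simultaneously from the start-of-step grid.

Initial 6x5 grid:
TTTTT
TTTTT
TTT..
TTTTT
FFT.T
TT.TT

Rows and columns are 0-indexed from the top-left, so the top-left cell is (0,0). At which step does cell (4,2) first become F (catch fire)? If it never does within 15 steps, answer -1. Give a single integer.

Step 1: cell (4,2)='F' (+5 fires, +2 burnt)
  -> target ignites at step 1
Step 2: cell (4,2)='.' (+3 fires, +5 burnt)
Step 3: cell (4,2)='.' (+4 fires, +3 burnt)
Step 4: cell (4,2)='.' (+4 fires, +4 burnt)
Step 5: cell (4,2)='.' (+3 fires, +4 burnt)
Step 6: cell (4,2)='.' (+3 fires, +3 burnt)
Step 7: cell (4,2)='.' (+2 fires, +3 burnt)
Step 8: cell (4,2)='.' (+0 fires, +2 burnt)
  fire out at step 8

1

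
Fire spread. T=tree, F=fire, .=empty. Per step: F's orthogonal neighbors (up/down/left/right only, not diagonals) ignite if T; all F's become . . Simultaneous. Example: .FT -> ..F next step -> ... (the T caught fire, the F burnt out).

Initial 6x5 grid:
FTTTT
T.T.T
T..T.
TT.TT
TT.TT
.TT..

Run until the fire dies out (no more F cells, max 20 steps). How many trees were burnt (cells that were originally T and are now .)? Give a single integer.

Answer: 14

Derivation:
Step 1: +2 fires, +1 burnt (F count now 2)
Step 2: +2 fires, +2 burnt (F count now 2)
Step 3: +3 fires, +2 burnt (F count now 3)
Step 4: +3 fires, +3 burnt (F count now 3)
Step 5: +2 fires, +3 burnt (F count now 2)
Step 6: +1 fires, +2 burnt (F count now 1)
Step 7: +1 fires, +1 burnt (F count now 1)
Step 8: +0 fires, +1 burnt (F count now 0)
Fire out after step 8
Initially T: 19, now '.': 25
Total burnt (originally-T cells now '.'): 14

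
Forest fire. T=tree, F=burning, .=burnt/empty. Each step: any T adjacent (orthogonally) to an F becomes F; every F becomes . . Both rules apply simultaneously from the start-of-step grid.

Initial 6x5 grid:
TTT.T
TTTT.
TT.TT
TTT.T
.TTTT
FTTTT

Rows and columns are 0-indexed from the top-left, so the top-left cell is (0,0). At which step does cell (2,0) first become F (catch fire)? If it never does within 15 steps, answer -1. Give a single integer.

Step 1: cell (2,0)='T' (+1 fires, +1 burnt)
Step 2: cell (2,0)='T' (+2 fires, +1 burnt)
Step 3: cell (2,0)='T' (+3 fires, +2 burnt)
Step 4: cell (2,0)='T' (+5 fires, +3 burnt)
Step 5: cell (2,0)='F' (+3 fires, +5 burnt)
  -> target ignites at step 5
Step 6: cell (2,0)='.' (+4 fires, +3 burnt)
Step 7: cell (2,0)='.' (+4 fires, +4 burnt)
Step 8: cell (2,0)='.' (+1 fires, +4 burnt)
Step 9: cell (2,0)='.' (+0 fires, +1 burnt)
  fire out at step 9

5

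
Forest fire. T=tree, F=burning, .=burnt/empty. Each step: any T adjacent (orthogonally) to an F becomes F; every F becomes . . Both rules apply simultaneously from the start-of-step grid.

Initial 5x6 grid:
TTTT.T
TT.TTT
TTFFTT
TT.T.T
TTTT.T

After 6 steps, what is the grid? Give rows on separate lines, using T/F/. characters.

Step 1: 4 trees catch fire, 2 burn out
  TTTT.T
  TT.FTT
  TF..FT
  TT.F.T
  TTTT.T
Step 2: 7 trees catch fire, 4 burn out
  TTTF.T
  TF..FT
  F....F
  TF...T
  TTTF.T
Step 3: 8 trees catch fire, 7 burn out
  TFF..T
  F....F
  ......
  F....F
  TFF..T
Step 4: 4 trees catch fire, 8 burn out
  F....F
  ......
  ......
  ......
  F....F
Step 5: 0 trees catch fire, 4 burn out
  ......
  ......
  ......
  ......
  ......
Step 6: 0 trees catch fire, 0 burn out
  ......
  ......
  ......
  ......
  ......

......
......
......
......
......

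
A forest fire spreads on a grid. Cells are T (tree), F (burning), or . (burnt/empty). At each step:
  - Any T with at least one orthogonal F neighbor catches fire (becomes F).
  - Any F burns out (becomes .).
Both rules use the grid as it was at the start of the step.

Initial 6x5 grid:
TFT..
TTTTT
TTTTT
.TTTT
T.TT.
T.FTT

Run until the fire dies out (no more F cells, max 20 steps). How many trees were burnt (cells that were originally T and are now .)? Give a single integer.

Step 1: +5 fires, +2 burnt (F count now 5)
Step 2: +6 fires, +5 burnt (F count now 6)
Step 3: +5 fires, +6 burnt (F count now 5)
Step 4: +3 fires, +5 burnt (F count now 3)
Step 5: +1 fires, +3 burnt (F count now 1)
Step 6: +0 fires, +1 burnt (F count now 0)
Fire out after step 6
Initially T: 22, now '.': 28
Total burnt (originally-T cells now '.'): 20

Answer: 20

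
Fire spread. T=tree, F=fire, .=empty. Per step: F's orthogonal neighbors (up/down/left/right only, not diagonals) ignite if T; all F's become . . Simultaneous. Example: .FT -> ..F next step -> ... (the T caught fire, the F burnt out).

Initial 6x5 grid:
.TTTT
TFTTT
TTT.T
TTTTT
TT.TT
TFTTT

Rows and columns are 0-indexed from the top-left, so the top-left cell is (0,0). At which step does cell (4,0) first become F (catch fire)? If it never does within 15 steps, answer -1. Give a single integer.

Step 1: cell (4,0)='T' (+7 fires, +2 burnt)
Step 2: cell (4,0)='F' (+7 fires, +7 burnt)
  -> target ignites at step 2
Step 3: cell (4,0)='.' (+6 fires, +7 burnt)
Step 4: cell (4,0)='.' (+4 fires, +6 burnt)
Step 5: cell (4,0)='.' (+1 fires, +4 burnt)
Step 6: cell (4,0)='.' (+0 fires, +1 burnt)
  fire out at step 6

2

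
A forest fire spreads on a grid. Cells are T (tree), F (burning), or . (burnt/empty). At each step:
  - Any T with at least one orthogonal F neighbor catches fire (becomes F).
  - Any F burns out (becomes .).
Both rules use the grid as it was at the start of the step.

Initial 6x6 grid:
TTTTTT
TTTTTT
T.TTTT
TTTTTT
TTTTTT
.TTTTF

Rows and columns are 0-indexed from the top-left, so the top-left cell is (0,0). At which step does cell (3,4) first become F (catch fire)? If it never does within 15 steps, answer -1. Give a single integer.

Step 1: cell (3,4)='T' (+2 fires, +1 burnt)
Step 2: cell (3,4)='T' (+3 fires, +2 burnt)
Step 3: cell (3,4)='F' (+4 fires, +3 burnt)
  -> target ignites at step 3
Step 4: cell (3,4)='.' (+5 fires, +4 burnt)
Step 5: cell (3,4)='.' (+5 fires, +5 burnt)
Step 6: cell (3,4)='.' (+5 fires, +5 burnt)
Step 7: cell (3,4)='.' (+3 fires, +5 burnt)
Step 8: cell (3,4)='.' (+3 fires, +3 burnt)
Step 9: cell (3,4)='.' (+2 fires, +3 burnt)
Step 10: cell (3,4)='.' (+1 fires, +2 burnt)
Step 11: cell (3,4)='.' (+0 fires, +1 burnt)
  fire out at step 11

3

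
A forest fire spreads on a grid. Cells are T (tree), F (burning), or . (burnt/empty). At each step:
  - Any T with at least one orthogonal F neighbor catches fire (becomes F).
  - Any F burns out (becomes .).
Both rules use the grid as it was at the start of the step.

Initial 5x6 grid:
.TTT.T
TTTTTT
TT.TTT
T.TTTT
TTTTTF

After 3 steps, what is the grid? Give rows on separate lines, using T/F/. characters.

Step 1: 2 trees catch fire, 1 burn out
  .TTT.T
  TTTTTT
  TT.TTT
  T.TTTF
  TTTTF.
Step 2: 3 trees catch fire, 2 burn out
  .TTT.T
  TTTTTT
  TT.TTF
  T.TTF.
  TTTF..
Step 3: 4 trees catch fire, 3 burn out
  .TTT.T
  TTTTTF
  TT.TF.
  T.TF..
  TTF...

.TTT.T
TTTTTF
TT.TF.
T.TF..
TTF...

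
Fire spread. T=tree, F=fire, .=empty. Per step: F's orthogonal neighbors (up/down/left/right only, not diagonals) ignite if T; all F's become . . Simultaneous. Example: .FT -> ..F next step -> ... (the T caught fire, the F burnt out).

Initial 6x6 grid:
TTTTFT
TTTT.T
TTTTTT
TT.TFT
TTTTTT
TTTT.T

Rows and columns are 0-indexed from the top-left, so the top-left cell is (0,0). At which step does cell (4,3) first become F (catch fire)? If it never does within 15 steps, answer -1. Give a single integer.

Step 1: cell (4,3)='T' (+6 fires, +2 burnt)
Step 2: cell (4,3)='F' (+7 fires, +6 burnt)
  -> target ignites at step 2
Step 3: cell (4,3)='.' (+6 fires, +7 burnt)
Step 4: cell (4,3)='.' (+5 fires, +6 burnt)
Step 5: cell (4,3)='.' (+5 fires, +5 burnt)
Step 6: cell (4,3)='.' (+2 fires, +5 burnt)
Step 7: cell (4,3)='.' (+0 fires, +2 burnt)
  fire out at step 7

2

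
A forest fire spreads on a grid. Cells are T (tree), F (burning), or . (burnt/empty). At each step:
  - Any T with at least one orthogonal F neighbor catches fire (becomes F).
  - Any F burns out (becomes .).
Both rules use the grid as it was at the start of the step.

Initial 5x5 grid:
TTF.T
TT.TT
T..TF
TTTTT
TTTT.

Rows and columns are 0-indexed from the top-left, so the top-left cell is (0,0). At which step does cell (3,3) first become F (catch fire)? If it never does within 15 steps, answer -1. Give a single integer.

Step 1: cell (3,3)='T' (+4 fires, +2 burnt)
Step 2: cell (3,3)='F' (+5 fires, +4 burnt)
  -> target ignites at step 2
Step 3: cell (3,3)='.' (+3 fires, +5 burnt)
Step 4: cell (3,3)='.' (+3 fires, +3 burnt)
Step 5: cell (3,3)='.' (+2 fires, +3 burnt)
Step 6: cell (3,3)='.' (+1 fires, +2 burnt)
Step 7: cell (3,3)='.' (+0 fires, +1 burnt)
  fire out at step 7

2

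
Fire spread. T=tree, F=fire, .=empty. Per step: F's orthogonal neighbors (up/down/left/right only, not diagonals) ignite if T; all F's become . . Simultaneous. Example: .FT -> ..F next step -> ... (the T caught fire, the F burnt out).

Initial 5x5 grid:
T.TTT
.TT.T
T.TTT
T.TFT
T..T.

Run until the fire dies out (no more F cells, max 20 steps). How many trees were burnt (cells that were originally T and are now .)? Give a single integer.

Answer: 12

Derivation:
Step 1: +4 fires, +1 burnt (F count now 4)
Step 2: +2 fires, +4 burnt (F count now 2)
Step 3: +2 fires, +2 burnt (F count now 2)
Step 4: +3 fires, +2 burnt (F count now 3)
Step 5: +1 fires, +3 burnt (F count now 1)
Step 6: +0 fires, +1 burnt (F count now 0)
Fire out after step 6
Initially T: 16, now '.': 21
Total burnt (originally-T cells now '.'): 12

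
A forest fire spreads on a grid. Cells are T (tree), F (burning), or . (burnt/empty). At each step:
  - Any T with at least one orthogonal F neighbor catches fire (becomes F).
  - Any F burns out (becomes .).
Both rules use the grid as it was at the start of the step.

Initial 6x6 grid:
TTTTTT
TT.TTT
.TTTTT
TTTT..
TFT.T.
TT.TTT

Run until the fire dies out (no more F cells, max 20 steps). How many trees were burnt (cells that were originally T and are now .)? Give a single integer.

Answer: 24

Derivation:
Step 1: +4 fires, +1 burnt (F count now 4)
Step 2: +4 fires, +4 burnt (F count now 4)
Step 3: +3 fires, +4 burnt (F count now 3)
Step 4: +3 fires, +3 burnt (F count now 3)
Step 5: +4 fires, +3 burnt (F count now 4)
Step 6: +3 fires, +4 burnt (F count now 3)
Step 7: +2 fires, +3 burnt (F count now 2)
Step 8: +1 fires, +2 burnt (F count now 1)
Step 9: +0 fires, +1 burnt (F count now 0)
Fire out after step 9
Initially T: 28, now '.': 32
Total burnt (originally-T cells now '.'): 24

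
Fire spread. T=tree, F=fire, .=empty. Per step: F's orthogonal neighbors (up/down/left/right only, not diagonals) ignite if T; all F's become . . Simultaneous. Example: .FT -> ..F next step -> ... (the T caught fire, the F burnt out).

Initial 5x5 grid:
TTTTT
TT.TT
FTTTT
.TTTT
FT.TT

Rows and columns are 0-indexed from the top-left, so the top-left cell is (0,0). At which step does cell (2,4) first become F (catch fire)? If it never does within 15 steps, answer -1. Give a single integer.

Step 1: cell (2,4)='T' (+3 fires, +2 burnt)
Step 2: cell (2,4)='T' (+4 fires, +3 burnt)
Step 3: cell (2,4)='T' (+3 fires, +4 burnt)
Step 4: cell (2,4)='F' (+4 fires, +3 burnt)
  -> target ignites at step 4
Step 5: cell (2,4)='.' (+4 fires, +4 burnt)
Step 6: cell (2,4)='.' (+2 fires, +4 burnt)
Step 7: cell (2,4)='.' (+0 fires, +2 burnt)
  fire out at step 7

4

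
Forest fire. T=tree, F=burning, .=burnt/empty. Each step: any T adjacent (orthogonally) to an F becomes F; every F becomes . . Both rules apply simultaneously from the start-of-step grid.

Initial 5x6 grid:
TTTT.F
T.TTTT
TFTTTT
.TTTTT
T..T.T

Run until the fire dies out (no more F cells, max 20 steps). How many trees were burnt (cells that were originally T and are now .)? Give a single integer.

Answer: 21

Derivation:
Step 1: +4 fires, +2 burnt (F count now 4)
Step 2: +6 fires, +4 burnt (F count now 6)
Step 3: +6 fires, +6 burnt (F count now 6)
Step 4: +5 fires, +6 burnt (F count now 5)
Step 5: +0 fires, +5 burnt (F count now 0)
Fire out after step 5
Initially T: 22, now '.': 29
Total burnt (originally-T cells now '.'): 21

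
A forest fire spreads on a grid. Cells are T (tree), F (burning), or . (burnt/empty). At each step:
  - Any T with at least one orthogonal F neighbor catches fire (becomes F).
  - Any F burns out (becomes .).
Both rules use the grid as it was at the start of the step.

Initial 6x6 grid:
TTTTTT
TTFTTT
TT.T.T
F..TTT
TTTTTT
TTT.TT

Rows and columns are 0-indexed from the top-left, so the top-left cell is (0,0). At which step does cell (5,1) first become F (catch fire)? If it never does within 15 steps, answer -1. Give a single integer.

Step 1: cell (5,1)='T' (+5 fires, +2 burnt)
Step 2: cell (5,1)='T' (+8 fires, +5 burnt)
Step 3: cell (5,1)='F' (+6 fires, +8 burnt)
  -> target ignites at step 3
Step 4: cell (5,1)='.' (+5 fires, +6 burnt)
Step 5: cell (5,1)='.' (+2 fires, +5 burnt)
Step 6: cell (5,1)='.' (+2 fires, +2 burnt)
Step 7: cell (5,1)='.' (+1 fires, +2 burnt)
Step 8: cell (5,1)='.' (+0 fires, +1 burnt)
  fire out at step 8

3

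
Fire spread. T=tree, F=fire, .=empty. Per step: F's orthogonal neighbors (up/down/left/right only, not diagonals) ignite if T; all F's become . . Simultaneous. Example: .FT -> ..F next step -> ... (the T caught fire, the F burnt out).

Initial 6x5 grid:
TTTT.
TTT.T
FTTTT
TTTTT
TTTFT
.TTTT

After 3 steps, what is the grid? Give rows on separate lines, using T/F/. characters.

Step 1: 7 trees catch fire, 2 burn out
  TTTT.
  FTT.T
  .FTTT
  FTTFT
  TTF.F
  .TTFT
Step 2: 11 trees catch fire, 7 burn out
  FTTT.
  .FT.T
  ..FFT
  .FF.F
  FF...
  .TF.F
Step 3: 4 trees catch fire, 11 burn out
  .FTT.
  ..F.T
  ....F
  .....
  .....
  .F...

.FTT.
..F.T
....F
.....
.....
.F...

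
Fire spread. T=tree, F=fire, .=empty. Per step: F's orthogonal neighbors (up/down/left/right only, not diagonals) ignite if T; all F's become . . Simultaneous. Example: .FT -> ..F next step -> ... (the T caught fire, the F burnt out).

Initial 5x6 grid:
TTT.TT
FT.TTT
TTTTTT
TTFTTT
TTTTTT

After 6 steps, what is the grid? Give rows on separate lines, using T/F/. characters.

Step 1: 7 trees catch fire, 2 burn out
  FTT.TT
  .F.TTT
  FTFTTT
  TF.FTT
  TTFTTT
Step 2: 7 trees catch fire, 7 burn out
  .FT.TT
  ...TTT
  .F.FTT
  F...FT
  TF.FTT
Step 3: 6 trees catch fire, 7 burn out
  ..F.TT
  ...FTT
  ....FT
  .....F
  F...FT
Step 4: 3 trees catch fire, 6 burn out
  ....TT
  ....FT
  .....F
  ......
  .....F
Step 5: 2 trees catch fire, 3 burn out
  ....FT
  .....F
  ......
  ......
  ......
Step 6: 1 trees catch fire, 2 burn out
  .....F
  ......
  ......
  ......
  ......

.....F
......
......
......
......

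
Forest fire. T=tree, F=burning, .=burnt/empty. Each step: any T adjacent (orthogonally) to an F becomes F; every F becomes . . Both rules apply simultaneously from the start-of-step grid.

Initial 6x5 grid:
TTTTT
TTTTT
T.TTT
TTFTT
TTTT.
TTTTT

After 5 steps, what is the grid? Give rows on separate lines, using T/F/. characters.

Step 1: 4 trees catch fire, 1 burn out
  TTTTT
  TTTTT
  T.FTT
  TF.FT
  TTFT.
  TTTTT
Step 2: 7 trees catch fire, 4 burn out
  TTTTT
  TTFTT
  T..FT
  F...F
  TF.F.
  TTFTT
Step 3: 8 trees catch fire, 7 burn out
  TTFTT
  TF.FT
  F...F
  .....
  F....
  TF.FT
Step 4: 6 trees catch fire, 8 burn out
  TF.FT
  F...F
  .....
  .....
  .....
  F...F
Step 5: 2 trees catch fire, 6 burn out
  F...F
  .....
  .....
  .....
  .....
  .....

F...F
.....
.....
.....
.....
.....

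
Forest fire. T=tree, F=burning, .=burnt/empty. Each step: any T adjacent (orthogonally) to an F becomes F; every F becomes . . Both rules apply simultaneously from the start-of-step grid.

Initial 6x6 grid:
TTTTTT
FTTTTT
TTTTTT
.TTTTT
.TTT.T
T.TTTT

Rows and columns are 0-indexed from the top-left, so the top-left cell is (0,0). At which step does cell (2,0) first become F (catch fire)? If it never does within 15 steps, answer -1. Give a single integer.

Step 1: cell (2,0)='F' (+3 fires, +1 burnt)
  -> target ignites at step 1
Step 2: cell (2,0)='.' (+3 fires, +3 burnt)
Step 3: cell (2,0)='.' (+4 fires, +3 burnt)
Step 4: cell (2,0)='.' (+5 fires, +4 burnt)
Step 5: cell (2,0)='.' (+5 fires, +5 burnt)
Step 6: cell (2,0)='.' (+5 fires, +5 burnt)
Step 7: cell (2,0)='.' (+2 fires, +5 burnt)
Step 8: cell (2,0)='.' (+2 fires, +2 burnt)
Step 9: cell (2,0)='.' (+1 fires, +2 burnt)
Step 10: cell (2,0)='.' (+0 fires, +1 burnt)
  fire out at step 10

1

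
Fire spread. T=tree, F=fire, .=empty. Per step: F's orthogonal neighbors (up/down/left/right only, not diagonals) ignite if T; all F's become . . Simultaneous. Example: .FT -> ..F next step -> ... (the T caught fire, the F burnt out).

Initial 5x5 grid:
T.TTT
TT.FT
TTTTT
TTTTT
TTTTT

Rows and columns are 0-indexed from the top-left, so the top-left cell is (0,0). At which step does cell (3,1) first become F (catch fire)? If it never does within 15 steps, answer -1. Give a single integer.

Step 1: cell (3,1)='T' (+3 fires, +1 burnt)
Step 2: cell (3,1)='T' (+5 fires, +3 burnt)
Step 3: cell (3,1)='T' (+4 fires, +5 burnt)
Step 4: cell (3,1)='F' (+5 fires, +4 burnt)
  -> target ignites at step 4
Step 5: cell (3,1)='.' (+3 fires, +5 burnt)
Step 6: cell (3,1)='.' (+2 fires, +3 burnt)
Step 7: cell (3,1)='.' (+0 fires, +2 burnt)
  fire out at step 7

4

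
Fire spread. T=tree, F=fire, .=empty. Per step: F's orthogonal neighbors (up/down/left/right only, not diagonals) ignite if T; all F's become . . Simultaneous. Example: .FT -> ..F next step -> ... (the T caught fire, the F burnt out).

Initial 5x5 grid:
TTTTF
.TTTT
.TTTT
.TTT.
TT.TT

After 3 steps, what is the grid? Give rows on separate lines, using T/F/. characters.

Step 1: 2 trees catch fire, 1 burn out
  TTTF.
  .TTTF
  .TTTT
  .TTT.
  TT.TT
Step 2: 3 trees catch fire, 2 burn out
  TTF..
  .TTF.
  .TTTF
  .TTT.
  TT.TT
Step 3: 3 trees catch fire, 3 burn out
  TF...
  .TF..
  .TTF.
  .TTT.
  TT.TT

TF...
.TF..
.TTF.
.TTT.
TT.TT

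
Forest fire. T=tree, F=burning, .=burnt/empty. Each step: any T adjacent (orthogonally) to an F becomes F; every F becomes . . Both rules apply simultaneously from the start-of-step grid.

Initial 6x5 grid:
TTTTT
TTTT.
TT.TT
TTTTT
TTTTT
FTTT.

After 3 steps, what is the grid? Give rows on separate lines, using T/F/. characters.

Step 1: 2 trees catch fire, 1 burn out
  TTTTT
  TTTT.
  TT.TT
  TTTTT
  FTTTT
  .FTT.
Step 2: 3 trees catch fire, 2 burn out
  TTTTT
  TTTT.
  TT.TT
  FTTTT
  .FTTT
  ..FT.
Step 3: 4 trees catch fire, 3 burn out
  TTTTT
  TTTT.
  FT.TT
  .FTTT
  ..FTT
  ...F.

TTTTT
TTTT.
FT.TT
.FTTT
..FTT
...F.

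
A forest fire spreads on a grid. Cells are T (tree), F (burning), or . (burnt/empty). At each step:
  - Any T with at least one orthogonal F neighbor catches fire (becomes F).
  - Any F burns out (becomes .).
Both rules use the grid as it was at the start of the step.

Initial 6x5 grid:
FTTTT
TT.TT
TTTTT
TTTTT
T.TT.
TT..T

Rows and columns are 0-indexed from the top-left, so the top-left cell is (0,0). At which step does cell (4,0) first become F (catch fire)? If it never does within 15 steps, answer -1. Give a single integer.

Step 1: cell (4,0)='T' (+2 fires, +1 burnt)
Step 2: cell (4,0)='T' (+3 fires, +2 burnt)
Step 3: cell (4,0)='T' (+3 fires, +3 burnt)
Step 4: cell (4,0)='F' (+5 fires, +3 burnt)
  -> target ignites at step 4
Step 5: cell (4,0)='.' (+4 fires, +5 burnt)
Step 6: cell (4,0)='.' (+4 fires, +4 burnt)
Step 7: cell (4,0)='.' (+2 fires, +4 burnt)
Step 8: cell (4,0)='.' (+0 fires, +2 burnt)
  fire out at step 8

4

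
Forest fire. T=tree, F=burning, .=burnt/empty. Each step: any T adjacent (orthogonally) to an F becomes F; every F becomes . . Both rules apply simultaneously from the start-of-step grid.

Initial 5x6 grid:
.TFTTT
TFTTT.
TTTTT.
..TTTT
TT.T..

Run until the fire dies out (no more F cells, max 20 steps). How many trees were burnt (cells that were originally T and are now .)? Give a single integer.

Step 1: +5 fires, +2 burnt (F count now 5)
Step 2: +4 fires, +5 burnt (F count now 4)
Step 3: +4 fires, +4 burnt (F count now 4)
Step 4: +2 fires, +4 burnt (F count now 2)
Step 5: +2 fires, +2 burnt (F count now 2)
Step 6: +1 fires, +2 burnt (F count now 1)
Step 7: +0 fires, +1 burnt (F count now 0)
Fire out after step 7
Initially T: 20, now '.': 28
Total burnt (originally-T cells now '.'): 18

Answer: 18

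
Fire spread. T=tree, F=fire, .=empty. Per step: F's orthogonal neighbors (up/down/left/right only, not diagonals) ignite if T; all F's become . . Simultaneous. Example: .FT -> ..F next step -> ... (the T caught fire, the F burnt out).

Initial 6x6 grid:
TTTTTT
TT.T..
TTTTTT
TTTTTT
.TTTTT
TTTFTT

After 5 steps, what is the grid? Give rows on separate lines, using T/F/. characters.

Step 1: 3 trees catch fire, 1 burn out
  TTTTTT
  TT.T..
  TTTTTT
  TTTTTT
  .TTFTT
  TTF.FT
Step 2: 5 trees catch fire, 3 burn out
  TTTTTT
  TT.T..
  TTTTTT
  TTTFTT
  .TF.FT
  TF...F
Step 3: 6 trees catch fire, 5 burn out
  TTTTTT
  TT.T..
  TTTFTT
  TTF.FT
  .F...F
  F.....
Step 4: 5 trees catch fire, 6 burn out
  TTTTTT
  TT.F..
  TTF.FT
  TF...F
  ......
  ......
Step 5: 4 trees catch fire, 5 burn out
  TTTFTT
  TT....
  TF...F
  F.....
  ......
  ......

TTTFTT
TT....
TF...F
F.....
......
......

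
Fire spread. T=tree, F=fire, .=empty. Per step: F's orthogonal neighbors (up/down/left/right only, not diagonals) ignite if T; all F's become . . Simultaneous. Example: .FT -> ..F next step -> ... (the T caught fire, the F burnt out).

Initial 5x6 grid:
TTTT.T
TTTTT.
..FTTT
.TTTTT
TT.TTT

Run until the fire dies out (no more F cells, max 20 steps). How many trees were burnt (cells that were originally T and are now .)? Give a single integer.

Step 1: +3 fires, +1 burnt (F count now 3)
Step 2: +6 fires, +3 burnt (F count now 6)
Step 3: +8 fires, +6 burnt (F count now 8)
Step 4: +4 fires, +8 burnt (F count now 4)
Step 5: +1 fires, +4 burnt (F count now 1)
Step 6: +0 fires, +1 burnt (F count now 0)
Fire out after step 6
Initially T: 23, now '.': 29
Total burnt (originally-T cells now '.'): 22

Answer: 22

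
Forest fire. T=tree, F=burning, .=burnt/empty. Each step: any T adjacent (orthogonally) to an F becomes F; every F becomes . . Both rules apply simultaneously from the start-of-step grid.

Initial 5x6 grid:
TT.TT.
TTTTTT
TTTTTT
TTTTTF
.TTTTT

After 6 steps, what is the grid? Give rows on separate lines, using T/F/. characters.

Step 1: 3 trees catch fire, 1 burn out
  TT.TT.
  TTTTTT
  TTTTTF
  TTTTF.
  .TTTTF
Step 2: 4 trees catch fire, 3 burn out
  TT.TT.
  TTTTTF
  TTTTF.
  TTTF..
  .TTTF.
Step 3: 4 trees catch fire, 4 burn out
  TT.TT.
  TTTTF.
  TTTF..
  TTF...
  .TTF..
Step 4: 5 trees catch fire, 4 burn out
  TT.TF.
  TTTF..
  TTF...
  TF....
  .TF...
Step 5: 5 trees catch fire, 5 burn out
  TT.F..
  TTF...
  TF....
  F.....
  .F....
Step 6: 2 trees catch fire, 5 burn out
  TT....
  TF....
  F.....
  ......
  ......

TT....
TF....
F.....
......
......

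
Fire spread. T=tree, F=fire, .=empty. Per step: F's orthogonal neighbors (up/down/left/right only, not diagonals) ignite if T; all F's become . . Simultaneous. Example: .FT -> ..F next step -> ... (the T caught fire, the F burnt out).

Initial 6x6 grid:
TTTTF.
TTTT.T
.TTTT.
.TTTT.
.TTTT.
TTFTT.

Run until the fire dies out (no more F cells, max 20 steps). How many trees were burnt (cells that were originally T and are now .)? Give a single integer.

Answer: 24

Derivation:
Step 1: +4 fires, +2 burnt (F count now 4)
Step 2: +7 fires, +4 burnt (F count now 7)
Step 3: +7 fires, +7 burnt (F count now 7)
Step 4: +5 fires, +7 burnt (F count now 5)
Step 5: +1 fires, +5 burnt (F count now 1)
Step 6: +0 fires, +1 burnt (F count now 0)
Fire out after step 6
Initially T: 25, now '.': 35
Total burnt (originally-T cells now '.'): 24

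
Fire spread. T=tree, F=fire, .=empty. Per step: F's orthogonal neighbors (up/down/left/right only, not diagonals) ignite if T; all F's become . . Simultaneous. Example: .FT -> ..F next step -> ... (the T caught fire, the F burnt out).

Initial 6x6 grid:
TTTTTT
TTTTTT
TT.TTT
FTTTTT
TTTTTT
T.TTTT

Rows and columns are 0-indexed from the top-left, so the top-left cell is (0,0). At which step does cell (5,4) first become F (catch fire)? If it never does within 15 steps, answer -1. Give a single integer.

Step 1: cell (5,4)='T' (+3 fires, +1 burnt)
Step 2: cell (5,4)='T' (+5 fires, +3 burnt)
Step 3: cell (5,4)='T' (+4 fires, +5 burnt)
Step 4: cell (5,4)='T' (+6 fires, +4 burnt)
Step 5: cell (5,4)='T' (+6 fires, +6 burnt)
Step 6: cell (5,4)='F' (+5 fires, +6 burnt)
  -> target ignites at step 6
Step 7: cell (5,4)='.' (+3 fires, +5 burnt)
Step 8: cell (5,4)='.' (+1 fires, +3 burnt)
Step 9: cell (5,4)='.' (+0 fires, +1 burnt)
  fire out at step 9

6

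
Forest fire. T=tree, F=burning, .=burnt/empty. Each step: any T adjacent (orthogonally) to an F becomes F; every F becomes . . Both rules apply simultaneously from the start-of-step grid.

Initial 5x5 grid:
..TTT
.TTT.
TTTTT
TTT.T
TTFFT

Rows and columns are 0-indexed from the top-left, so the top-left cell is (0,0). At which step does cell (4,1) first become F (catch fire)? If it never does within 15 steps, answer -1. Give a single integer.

Step 1: cell (4,1)='F' (+3 fires, +2 burnt)
  -> target ignites at step 1
Step 2: cell (4,1)='.' (+4 fires, +3 burnt)
Step 3: cell (4,1)='.' (+5 fires, +4 burnt)
Step 4: cell (4,1)='.' (+4 fires, +5 burnt)
Step 5: cell (4,1)='.' (+1 fires, +4 burnt)
Step 6: cell (4,1)='.' (+1 fires, +1 burnt)
Step 7: cell (4,1)='.' (+0 fires, +1 burnt)
  fire out at step 7

1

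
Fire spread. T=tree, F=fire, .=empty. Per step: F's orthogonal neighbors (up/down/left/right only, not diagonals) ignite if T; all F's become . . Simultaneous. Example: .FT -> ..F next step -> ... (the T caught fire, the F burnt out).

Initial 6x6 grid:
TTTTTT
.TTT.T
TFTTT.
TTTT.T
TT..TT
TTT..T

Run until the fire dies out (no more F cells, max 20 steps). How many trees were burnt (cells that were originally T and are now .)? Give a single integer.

Answer: 23

Derivation:
Step 1: +4 fires, +1 burnt (F count now 4)
Step 2: +6 fires, +4 burnt (F count now 6)
Step 3: +7 fires, +6 burnt (F count now 7)
Step 4: +3 fires, +7 burnt (F count now 3)
Step 5: +1 fires, +3 burnt (F count now 1)
Step 6: +1 fires, +1 burnt (F count now 1)
Step 7: +1 fires, +1 burnt (F count now 1)
Step 8: +0 fires, +1 burnt (F count now 0)
Fire out after step 8
Initially T: 27, now '.': 32
Total burnt (originally-T cells now '.'): 23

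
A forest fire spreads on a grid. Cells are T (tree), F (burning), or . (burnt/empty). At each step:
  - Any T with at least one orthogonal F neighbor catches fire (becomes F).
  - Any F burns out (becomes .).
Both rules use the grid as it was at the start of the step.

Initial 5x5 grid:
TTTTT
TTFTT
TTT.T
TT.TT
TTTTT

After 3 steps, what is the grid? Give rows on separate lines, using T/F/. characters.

Step 1: 4 trees catch fire, 1 burn out
  TTFTT
  TF.FT
  TTF.T
  TT.TT
  TTTTT
Step 2: 5 trees catch fire, 4 burn out
  TF.FT
  F...F
  TF..T
  TT.TT
  TTTTT
Step 3: 5 trees catch fire, 5 burn out
  F...F
  .....
  F...F
  TF.TT
  TTTTT

F...F
.....
F...F
TF.TT
TTTTT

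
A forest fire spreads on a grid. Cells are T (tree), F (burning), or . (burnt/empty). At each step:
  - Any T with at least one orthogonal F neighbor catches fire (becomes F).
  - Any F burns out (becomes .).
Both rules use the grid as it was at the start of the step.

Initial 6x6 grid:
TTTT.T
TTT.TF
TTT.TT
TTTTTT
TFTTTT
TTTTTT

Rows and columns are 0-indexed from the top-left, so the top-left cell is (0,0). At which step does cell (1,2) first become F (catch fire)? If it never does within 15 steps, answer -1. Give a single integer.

Step 1: cell (1,2)='T' (+7 fires, +2 burnt)
Step 2: cell (1,2)='T' (+8 fires, +7 burnt)
Step 3: cell (1,2)='T' (+8 fires, +8 burnt)
Step 4: cell (1,2)='F' (+5 fires, +8 burnt)
  -> target ignites at step 4
Step 5: cell (1,2)='.' (+2 fires, +5 burnt)
Step 6: cell (1,2)='.' (+1 fires, +2 burnt)
Step 7: cell (1,2)='.' (+0 fires, +1 burnt)
  fire out at step 7

4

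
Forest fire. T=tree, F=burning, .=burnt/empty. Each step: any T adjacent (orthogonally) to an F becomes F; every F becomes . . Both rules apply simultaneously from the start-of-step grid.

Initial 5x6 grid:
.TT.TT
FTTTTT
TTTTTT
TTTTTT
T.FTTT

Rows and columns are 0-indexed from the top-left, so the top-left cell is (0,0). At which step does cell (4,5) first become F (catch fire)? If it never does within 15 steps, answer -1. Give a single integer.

Step 1: cell (4,5)='T' (+4 fires, +2 burnt)
Step 2: cell (4,5)='T' (+8 fires, +4 burnt)
Step 3: cell (4,5)='F' (+6 fires, +8 burnt)
  -> target ignites at step 3
Step 4: cell (4,5)='.' (+3 fires, +6 burnt)
Step 5: cell (4,5)='.' (+3 fires, +3 burnt)
Step 6: cell (4,5)='.' (+1 fires, +3 burnt)
Step 7: cell (4,5)='.' (+0 fires, +1 burnt)
  fire out at step 7

3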